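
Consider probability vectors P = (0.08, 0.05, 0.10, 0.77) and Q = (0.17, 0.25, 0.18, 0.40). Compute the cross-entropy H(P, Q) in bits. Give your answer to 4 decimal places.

1.5698 bits

H(P,Q) = −Σ p·log₂ q.
  −0.08·log₂(0.17) = 0.20451
  −0.05·log₂(0.25) = 0.10000
  −0.10·log₂(0.18) = 0.24739
  −0.77·log₂(0.40) = 1.01788
H(P,Q) = 1.5698 bits.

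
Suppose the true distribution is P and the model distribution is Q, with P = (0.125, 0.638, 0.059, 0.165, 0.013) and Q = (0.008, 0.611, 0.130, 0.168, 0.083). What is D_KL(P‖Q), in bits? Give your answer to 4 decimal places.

0.4292 bits

D(P‖Q) = Σ p·log₂(p/q).
  0.125·log₂(0.125/0.008) = 0.49572
  0.638·log₂(0.638/0.611) = 0.03980
  0.059·log₂(0.059/0.130) = -0.06724
  0.165·log₂(0.165/0.168) = -0.00429
  0.013·log₂(0.013/0.083) = -0.03477
D(P‖Q) = 0.4292 bits.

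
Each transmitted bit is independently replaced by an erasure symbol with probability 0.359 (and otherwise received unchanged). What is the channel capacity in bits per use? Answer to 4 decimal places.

Binary erasure channel: capacity C = 1 − ε.
C = 1 − 0.359 = 0.6410 bits per channel use.

0.6410 bits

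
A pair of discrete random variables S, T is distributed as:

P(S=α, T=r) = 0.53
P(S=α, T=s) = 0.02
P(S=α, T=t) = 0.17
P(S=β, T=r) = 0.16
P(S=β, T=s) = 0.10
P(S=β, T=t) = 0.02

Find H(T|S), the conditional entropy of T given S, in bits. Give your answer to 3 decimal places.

Marginals: p(S) = (0.7200, 0.2800), p(T) = (0.6900, 0.1200, 0.1900).
H(T|S) = Σ p(S) · H(T|S=·).
  S=α: p=0.7200, H(T|S=α) = 0.9607
  S=β: p=0.2800, H(T|S=β) = 1.2638
Weighted sum = 1.046 bits.

1.046 bits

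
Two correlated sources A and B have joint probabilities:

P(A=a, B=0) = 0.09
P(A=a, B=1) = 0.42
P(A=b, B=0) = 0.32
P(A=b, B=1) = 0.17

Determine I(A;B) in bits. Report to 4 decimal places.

0.1773 bits

Marginals: p(A) = (0.5100, 0.4900), p(B) = (0.4100, 0.5900).
I(A;B) = Σ p(x,y)·log₂[p(x,y)/(p(x)p(y))].
  (a,0): 0.09·log₂(0.4304) = -0.10946
  (a,1): 0.42·log₂(1.3958) = 0.20206
  (b,0): 0.32·log₂(1.5928) = 0.21491
  (b,1): 0.17·log₂(0.5880) = -0.13023
Sum = 0.1773 bits.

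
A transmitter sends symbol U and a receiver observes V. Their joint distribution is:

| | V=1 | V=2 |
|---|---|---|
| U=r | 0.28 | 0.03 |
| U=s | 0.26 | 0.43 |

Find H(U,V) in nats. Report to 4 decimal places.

1.1748 nats

H(U,V) = −Σ p(x,y)·ln p(x,y) over all 4 cells.
  cell (r,1): −0.28·ln0.28 = 0.35643
  cell (r,2): −0.03·ln0.03 = 0.10520
  cell (s,1): −0.26·ln0.26 = 0.35024
  cell (s,2): −0.43·ln0.43 = 0.36291
Sum = 1.1748 nats.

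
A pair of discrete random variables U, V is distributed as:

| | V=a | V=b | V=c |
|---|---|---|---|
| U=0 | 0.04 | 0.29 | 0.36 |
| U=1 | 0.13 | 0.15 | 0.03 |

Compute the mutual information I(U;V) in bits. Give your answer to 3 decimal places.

Marginals: p(U) = (0.6900, 0.3100), p(V) = (0.1700, 0.4400, 0.3900).
I(U;V) = Σ p(x,y)·log₂[p(x,y)/(p(x)p(y))].
  (0,a): 0.04·log₂(0.3410) = -0.0621
  (0,b): 0.29·log₂(0.9552) = -0.0192
  (0,c): 0.36·log₂(1.3378) = 0.1511
  (1,a): 0.13·log₂(2.4668) = 0.1693
  (1,b): 0.15·log₂(1.0997) = 0.0206
  (1,c): 0.03·log₂(0.2481) = -0.0603
Sum = 0.199 bits.

0.199 bits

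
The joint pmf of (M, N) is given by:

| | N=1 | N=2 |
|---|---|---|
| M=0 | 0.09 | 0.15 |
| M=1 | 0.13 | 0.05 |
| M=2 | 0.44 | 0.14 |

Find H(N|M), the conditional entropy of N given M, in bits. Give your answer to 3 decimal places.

0.845 bits

Chain rule: H(N|M) = H(M,N) − H(M).
Marginals: p(M) = (0.2400, 0.1800, 0.5800), p(N) = (0.6600, 0.3400).
H(M,N) = 2.2402 bits; H(M) = 1.3952 bits.
H(N|M) = 2.2402 − 1.3952 = 0.845 bits.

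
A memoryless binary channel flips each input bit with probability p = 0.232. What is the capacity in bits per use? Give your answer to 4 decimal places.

Binary symmetric channel: C = 1 − h₂(ε) where h₂ is the binary entropy function.
h₂(0.232) = −0.232·log₂0.232 − 0.768·log₂0.768 = 0.7815.
C = 1 − 0.7815 = 0.2185 bits per channel use.

0.2185 bits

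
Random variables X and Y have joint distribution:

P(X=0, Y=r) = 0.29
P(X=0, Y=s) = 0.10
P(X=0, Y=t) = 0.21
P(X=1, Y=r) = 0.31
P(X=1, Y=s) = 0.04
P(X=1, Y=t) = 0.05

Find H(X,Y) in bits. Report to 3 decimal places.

2.249 bits

H(X,Y) = −Σ p(x,y)·log₂ p(x,y) over all 6 cells.
  cell (0,r): −0.29·log₂0.29 = 0.5179
  cell (0,s): −0.10·log₂0.10 = 0.3322
  cell (0,t): −0.21·log₂0.21 = 0.4728
  cell (1,r): −0.31·log₂0.31 = 0.5238
  cell (1,s): −0.04·log₂0.04 = 0.1858
  cell (1,t): −0.05·log₂0.05 = 0.2161
Sum = 2.249 bits.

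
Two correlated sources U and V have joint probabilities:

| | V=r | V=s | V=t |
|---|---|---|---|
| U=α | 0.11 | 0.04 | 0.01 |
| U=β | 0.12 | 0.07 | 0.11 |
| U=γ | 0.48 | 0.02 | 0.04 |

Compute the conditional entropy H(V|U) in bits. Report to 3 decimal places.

0.971 bits

Marginals: p(U) = (0.1600, 0.3000, 0.5400), p(V) = (0.7100, 0.1300, 0.1600).
H(V|U) = Σ p(U) · H(V|U=·).
  U=α: p=0.1600, H(V|U=α) = 1.1216
  U=β: p=0.3000, H(V|U=β) = 1.5494
  U=γ: p=0.5400, H(V|U=γ) = 0.6053
Weighted sum = 0.971 bits.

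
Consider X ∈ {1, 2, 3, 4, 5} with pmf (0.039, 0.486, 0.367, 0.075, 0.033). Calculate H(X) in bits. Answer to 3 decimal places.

1.662 bits

H(X) = −Σ p·log₂ p.
  −(0.039)·log₂(0.039) = 0.1825
  −(0.486)·log₂(0.486) = 0.5059
  −(0.367)·log₂(0.367) = 0.5307
  −(0.075)·log₂(0.075) = 0.2803
  −(0.033)·log₂(0.033) = 0.1624
Sum: 0.1825 + 0.5059 + 0.5307 + 0.2803 + 0.1624 = 1.662 bits.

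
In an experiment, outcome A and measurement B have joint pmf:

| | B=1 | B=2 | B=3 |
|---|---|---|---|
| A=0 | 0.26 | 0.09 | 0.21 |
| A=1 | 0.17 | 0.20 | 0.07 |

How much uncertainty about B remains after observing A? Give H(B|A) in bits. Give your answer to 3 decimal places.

Chain rule: H(B|A) = H(A,B) − H(A).
Marginals: p(A) = (0.5600, 0.4400), p(B) = (0.4300, 0.2900, 0.2800).
H(A,B) = 2.4583 bits; H(A) = 0.9896 bits.
H(B|A) = 2.4583 − 0.9896 = 1.469 bits.

1.469 bits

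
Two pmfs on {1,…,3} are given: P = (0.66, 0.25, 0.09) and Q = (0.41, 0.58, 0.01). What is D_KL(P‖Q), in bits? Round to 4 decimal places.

D(P‖Q) = Σ p·log₂(p/q).
  0.66·log₂(0.66/0.41) = 0.45332
  0.25·log₂(0.25/0.58) = -0.30353
  0.09·log₂(0.09/0.01) = 0.28529
D(P‖Q) = 0.4351 bits.

0.4351 bits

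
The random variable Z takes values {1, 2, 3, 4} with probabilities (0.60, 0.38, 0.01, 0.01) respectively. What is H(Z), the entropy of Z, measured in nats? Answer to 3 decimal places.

0.766 nats

H(Z) = −Σ p·ln p.
  −(0.60)·ln(0.60) = 0.3065
  −(0.38)·ln(0.38) = 0.3677
  −(0.01)·ln(0.01) = 0.0461
  −(0.01)·ln(0.01) = 0.0461
Sum: 0.3065 + 0.3677 + 0.0461 + 0.0461 = 0.766 nats.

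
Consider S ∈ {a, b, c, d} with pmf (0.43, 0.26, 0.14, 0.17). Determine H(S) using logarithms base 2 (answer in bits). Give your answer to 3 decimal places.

1.861 bits

H(S) = −Σ p·log₂ p.
  −(0.43)·log₂(0.43) = 0.5236
  −(0.26)·log₂(0.26) = 0.5053
  −(0.14)·log₂(0.14) = 0.3971
  −(0.17)·log₂(0.17) = 0.4346
Sum: 0.5236 + 0.5053 + 0.3971 + 0.4346 = 1.861 bits.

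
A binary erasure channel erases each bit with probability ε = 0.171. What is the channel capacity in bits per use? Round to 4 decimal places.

Binary erasure channel: capacity C = 1 − ε.
C = 1 − 0.171 = 0.8290 bits per channel use.

0.8290 bits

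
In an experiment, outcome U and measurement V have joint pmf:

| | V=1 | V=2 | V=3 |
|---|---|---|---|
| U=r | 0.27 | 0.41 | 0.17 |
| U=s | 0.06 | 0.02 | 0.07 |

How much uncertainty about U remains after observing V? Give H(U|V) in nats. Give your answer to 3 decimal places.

0.382 nats

Marginals: p(U) = (0.8500, 0.1500), p(V) = (0.3300, 0.4300, 0.2400).
H(U|V) = Σ p(V) · H(U|V=·).
  V=1: p=0.3300, H(U|V=1) = 0.4741
  V=2: p=0.4300, H(U|V=2) = 0.1881
  V=3: p=0.2400, H(U|V=3) = 0.6036
Weighted sum = 0.382 nats.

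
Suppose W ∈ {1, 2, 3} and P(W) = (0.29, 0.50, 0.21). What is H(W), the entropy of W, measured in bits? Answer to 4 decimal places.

1.4907 bits

H(W) = −Σ p·log₂ p.
  −(0.29)·log₂(0.29) = 0.51790
  −(0.50)·log₂(0.50) = 0.50000
  −(0.21)·log₂(0.21) = 0.47282
Sum: 0.51790 + 0.50000 + 0.47282 = 1.4907 bits.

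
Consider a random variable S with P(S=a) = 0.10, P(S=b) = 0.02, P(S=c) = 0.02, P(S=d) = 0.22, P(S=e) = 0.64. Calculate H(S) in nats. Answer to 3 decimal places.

H(S) = −Σ p·ln p.
  −(0.10)·ln(0.10) = 0.2303
  −(0.02)·ln(0.02) = 0.0782
  −(0.02)·ln(0.02) = 0.0782
  −(0.22)·ln(0.22) = 0.3331
  −(0.64)·ln(0.64) = 0.2856
Sum: 0.2303 + 0.0782 + 0.0782 + 0.3331 + 0.2856 = 1.005 nats.

1.005 nats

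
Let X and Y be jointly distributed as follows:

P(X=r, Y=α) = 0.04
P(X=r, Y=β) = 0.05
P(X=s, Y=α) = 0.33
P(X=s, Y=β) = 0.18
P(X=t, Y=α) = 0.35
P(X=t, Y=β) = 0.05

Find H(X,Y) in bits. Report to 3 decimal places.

H(X,Y) = −Σ p(x,y)·log₂ p(x,y) over all 6 cells.
  cell (r,α): −0.04·log₂0.04 = 0.1858
  cell (r,β): −0.05·log₂0.05 = 0.2161
  cell (s,α): −0.33·log₂0.33 = 0.5278
  cell (s,β): −0.18·log₂0.18 = 0.4453
  cell (t,α): −0.35·log₂0.35 = 0.5301
  cell (t,β): −0.05·log₂0.05 = 0.2161
Sum = 2.121 bits.

2.121 bits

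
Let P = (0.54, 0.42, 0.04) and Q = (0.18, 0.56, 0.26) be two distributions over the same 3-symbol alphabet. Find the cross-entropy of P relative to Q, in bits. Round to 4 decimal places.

H(P,Q) = −Σ p·log₂ q.
  −0.54·log₂(0.18) = 1.33592
  −0.42·log₂(0.56) = 0.35133
  −0.04·log₂(0.26) = 0.07774
H(P,Q) = 1.7650 bits.

1.7650 bits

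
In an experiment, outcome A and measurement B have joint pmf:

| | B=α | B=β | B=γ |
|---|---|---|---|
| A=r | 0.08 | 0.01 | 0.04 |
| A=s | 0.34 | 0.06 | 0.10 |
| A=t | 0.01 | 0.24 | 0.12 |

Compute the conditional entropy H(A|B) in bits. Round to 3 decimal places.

1.024 bits

Chain rule: H(A|B) = H(A,B) − H(B).
Marginals: p(A) = (0.1300, 0.5000, 0.3700), p(B) = (0.4300, 0.3100, 0.2600).
H(A,B) = 2.5762 bits; H(B) = 1.5526 bits.
H(A|B) = 2.5762 − 1.5526 = 1.024 bits.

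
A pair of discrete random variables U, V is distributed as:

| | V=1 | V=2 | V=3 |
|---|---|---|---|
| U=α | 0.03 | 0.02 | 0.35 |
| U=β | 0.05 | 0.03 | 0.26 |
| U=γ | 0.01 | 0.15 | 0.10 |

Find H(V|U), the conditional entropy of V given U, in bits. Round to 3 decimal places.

0.914 bits

Marginals: p(U) = (0.4000, 0.3400, 0.2600), p(V) = (0.0900, 0.2000, 0.7100).
H(V|U) = Σ p(U) · H(V|U=·).
  U=α: p=0.4000, H(V|U=α) = 0.6649
  U=β: p=0.3400, H(V|U=β) = 1.0117
  U=γ: p=0.2600, H(V|U=γ) = 1.1688
Weighted sum = 0.914 bits.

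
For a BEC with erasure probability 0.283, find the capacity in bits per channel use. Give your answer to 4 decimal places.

Binary erasure channel: capacity C = 1 − ε.
C = 1 − 0.283 = 0.7170 bits per channel use.

0.7170 bits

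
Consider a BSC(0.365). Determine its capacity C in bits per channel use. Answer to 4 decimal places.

0.0532 bits

Binary symmetric channel: C = 1 − h₂(ε) where h₂ is the binary entropy function.
h₂(0.365) = −0.365·log₂0.365 − 0.635·log₂0.635 = 0.9468.
C = 1 − 0.9468 = 0.0532 bits per channel use.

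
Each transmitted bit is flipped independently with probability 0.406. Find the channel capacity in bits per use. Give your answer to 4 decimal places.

0.0256 bits

Binary symmetric channel: C = 1 − h₂(ε) where h₂ is the binary entropy function.
h₂(0.406) = −0.406·log₂0.406 − 0.594·log₂0.594 = 0.9744.
C = 1 − 0.9744 = 0.0256 bits per channel use.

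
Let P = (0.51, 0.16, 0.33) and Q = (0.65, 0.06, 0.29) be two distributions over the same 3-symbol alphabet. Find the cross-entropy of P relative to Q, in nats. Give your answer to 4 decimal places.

1.0783 nats

H(P,Q) = −Σ p·ln q.
  −0.51·ln(0.65) = 0.21970
  −0.16·ln(0.06) = 0.45015
  −0.33·ln(0.29) = 0.40850
H(P,Q) = 1.0783 nats.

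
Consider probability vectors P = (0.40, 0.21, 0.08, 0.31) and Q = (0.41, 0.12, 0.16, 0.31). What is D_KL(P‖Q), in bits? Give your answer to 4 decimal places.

D(P‖Q) = Σ p·log₂(p/q).
  0.40·log₂(0.40/0.41) = -0.01425
  0.21·log₂(0.21/0.12) = 0.16954
  0.08·log₂(0.08/0.16) = -0.08000
  0.31·log₂(0.31/0.31) = 0.00000
D(P‖Q) = 0.0753 bits.

0.0753 bits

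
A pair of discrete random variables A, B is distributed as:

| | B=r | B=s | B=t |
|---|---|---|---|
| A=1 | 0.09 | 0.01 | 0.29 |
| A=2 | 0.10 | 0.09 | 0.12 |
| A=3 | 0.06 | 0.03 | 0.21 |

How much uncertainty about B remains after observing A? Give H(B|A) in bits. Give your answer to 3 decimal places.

1.202 bits

Marginals: p(A) = (0.3900, 0.3100, 0.3000), p(B) = (0.2500, 0.1300, 0.6200).
H(B|A) = Σ p(A) · H(B|A=·).
  A=1: p=0.3900, H(B|A=1) = 0.9415
  A=2: p=0.3100, H(B|A=2) = 1.5746
  A=3: p=0.3000, H(B|A=3) = 1.1568
Weighted sum = 1.202 bits.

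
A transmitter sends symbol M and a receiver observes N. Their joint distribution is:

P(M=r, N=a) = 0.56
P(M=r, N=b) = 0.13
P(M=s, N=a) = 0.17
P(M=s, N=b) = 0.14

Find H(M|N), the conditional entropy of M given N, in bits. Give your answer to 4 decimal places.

Chain rule: H(M|N) = H(M,N) − H(N).
Marginals: p(M) = (0.6900, 0.3100), p(N) = (0.7300, 0.2700).
H(M,N) = 1.6828 bits; H(N) = 0.8415 bits.
H(M|N) = 1.6828 − 0.8415 = 0.8413 bits.

0.8413 bits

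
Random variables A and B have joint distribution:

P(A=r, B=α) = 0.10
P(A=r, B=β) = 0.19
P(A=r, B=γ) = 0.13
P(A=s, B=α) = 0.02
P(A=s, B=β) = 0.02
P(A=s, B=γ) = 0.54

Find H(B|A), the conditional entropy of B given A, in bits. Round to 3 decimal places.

0.894 bits

Marginals: p(A) = (0.4200, 0.5800), p(B) = (0.1200, 0.2100, 0.6700).
H(B|A) = Σ p(A) · H(B|A=·).
  A=r: p=0.4200, H(B|A=r) = 1.5343
  A=s: p=0.5800, H(B|A=s) = 0.4310
Weighted sum = 0.894 bits.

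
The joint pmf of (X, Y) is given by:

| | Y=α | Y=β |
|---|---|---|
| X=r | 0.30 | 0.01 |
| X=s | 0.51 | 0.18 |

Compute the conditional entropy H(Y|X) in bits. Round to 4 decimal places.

0.6351 bits

Chain rule: H(Y|X) = H(X,Y) − H(X).
Marginals: p(X) = (0.3100, 0.6900), p(Y) = (0.8100, 0.1900).
H(X,Y) = 1.5283 bits; H(X) = 0.8932 bits.
H(Y|X) = 1.5283 − 0.8932 = 0.6351 bits.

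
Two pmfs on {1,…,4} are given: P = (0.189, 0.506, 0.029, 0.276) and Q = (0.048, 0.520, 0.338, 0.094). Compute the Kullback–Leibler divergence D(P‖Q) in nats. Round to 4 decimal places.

D(P‖Q) = Σ p·ln(p/q).
  0.189·ln(0.189/0.048) = 0.25903
  0.506·ln(0.506/0.520) = -0.01381
  0.029·ln(0.029/0.338) = -0.07122
  0.276·ln(0.276/0.094) = 0.29728
D(P‖Q) = 0.4713 nats.

0.4713 nats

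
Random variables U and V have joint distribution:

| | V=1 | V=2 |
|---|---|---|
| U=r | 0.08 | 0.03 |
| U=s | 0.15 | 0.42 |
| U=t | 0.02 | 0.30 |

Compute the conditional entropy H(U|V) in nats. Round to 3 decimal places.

Marginals: p(U) = (0.1100, 0.5700, 0.3200), p(V) = (0.2500, 0.7500).
H(U|V) = Σ p(V) · H(U|V=·).
  V=1: p=0.2500, H(U|V=1) = 0.8732
  V=2: p=0.7500, H(U|V=2) = 0.8200
Weighted sum = 0.833 nats.

0.833 nats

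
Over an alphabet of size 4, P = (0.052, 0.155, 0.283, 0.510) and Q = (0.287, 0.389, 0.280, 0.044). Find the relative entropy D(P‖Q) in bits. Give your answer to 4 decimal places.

D(P‖Q) = Σ p·log₂(p/q).
  0.052·log₂(0.052/0.287) = -0.12815
  0.155·log₂(0.155/0.389) = -0.20576
  0.283·log₂(0.283/0.280) = 0.00435
  0.510·log₂(0.510/0.044) = 1.80281
D(P‖Q) = 1.4732 bits.

1.4732 bits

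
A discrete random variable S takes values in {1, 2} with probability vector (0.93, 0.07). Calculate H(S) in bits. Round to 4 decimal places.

H(S) = −Σ p·log₂ p.
  −(0.93)·log₂(0.93) = 0.09737
  −(0.07)·log₂(0.07) = 0.26856
Sum: 0.09737 + 0.26856 = 0.3659 bits.

0.3659 bits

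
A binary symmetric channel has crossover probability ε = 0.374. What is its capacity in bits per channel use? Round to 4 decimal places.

Binary symmetric channel: C = 1 − h₂(ε) where h₂ is the binary entropy function.
h₂(0.374) = −0.374·log₂0.374 − 0.626·log₂0.626 = 0.9537.
C = 1 − 0.9537 = 0.0463 bits per channel use.

0.0463 bits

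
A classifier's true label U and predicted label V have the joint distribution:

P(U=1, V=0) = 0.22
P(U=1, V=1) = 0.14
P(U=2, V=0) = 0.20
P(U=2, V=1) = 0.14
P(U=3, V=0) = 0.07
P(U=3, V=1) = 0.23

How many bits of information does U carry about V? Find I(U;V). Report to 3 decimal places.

0.085 bits

Marginals: p(U) = (0.3600, 0.3400, 0.3000), p(V) = (0.4900, 0.5100).
I(U;V) = Σ p(x,y)·log₂[p(x,y)/(p(x)p(y))].
  (1,0): 0.22·log₂(1.2472) = 0.0701
  (1,1): 0.14·log₂(0.7625) = -0.0548
  (2,0): 0.20·log₂(1.2005) = 0.0527
  (2,1): 0.14·log₂(0.8074) = -0.0432
  (3,0): 0.07·log₂(0.4762) = -0.0749
  (3,1): 0.23·log₂(1.5033) = 0.1353
Sum = 0.085 bits.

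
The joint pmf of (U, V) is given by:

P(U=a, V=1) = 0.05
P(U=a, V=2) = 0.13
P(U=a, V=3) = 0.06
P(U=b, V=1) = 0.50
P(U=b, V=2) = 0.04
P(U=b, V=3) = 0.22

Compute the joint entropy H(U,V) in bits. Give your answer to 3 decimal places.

2.009 bits

H(U,V) = −Σ p(x,y)·log₂ p(x,y) over all 6 cells.
  cell (a,1): −0.05·log₂0.05 = 0.2161
  cell (a,2): −0.13·log₂0.13 = 0.3826
  cell (a,3): −0.06·log₂0.06 = 0.2435
  cell (b,1): −0.50·log₂0.50 = 0.5000
  cell (b,2): −0.04·log₂0.04 = 0.1858
  cell (b,3): −0.22·log₂0.22 = 0.4806
Sum = 2.009 bits.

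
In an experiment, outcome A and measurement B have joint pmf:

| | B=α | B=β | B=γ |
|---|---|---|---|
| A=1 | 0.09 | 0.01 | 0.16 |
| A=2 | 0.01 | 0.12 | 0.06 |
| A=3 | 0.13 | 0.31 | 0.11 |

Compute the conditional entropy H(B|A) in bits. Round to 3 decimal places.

Marginals: p(A) = (0.2600, 0.1900, 0.5500), p(B) = (0.2300, 0.4400, 0.3300).
H(B|A) = Σ p(A) · H(B|A=·).
  A=1: p=0.2600, H(B|A=1) = 1.1416
  A=2: p=0.1900, H(B|A=2) = 1.1674
  A=3: p=0.5500, H(B|A=3) = 1.4225
Weighted sum = 1.301 bits.

1.301 bits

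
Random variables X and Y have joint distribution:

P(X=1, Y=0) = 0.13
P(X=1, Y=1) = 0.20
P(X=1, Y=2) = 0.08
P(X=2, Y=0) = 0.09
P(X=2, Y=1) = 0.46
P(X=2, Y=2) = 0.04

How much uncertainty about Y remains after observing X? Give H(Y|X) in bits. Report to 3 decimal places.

Chain rule: H(Y|X) = H(X,Y) − H(X).
Marginals: p(X) = (0.4100, 0.5900), p(Y) = (0.2200, 0.6600, 0.1200).
H(X,Y) = 2.1523 bits; H(X) = 0.9765 bits.
H(Y|X) = 2.1523 − 0.9765 = 1.176 bits.

1.176 bits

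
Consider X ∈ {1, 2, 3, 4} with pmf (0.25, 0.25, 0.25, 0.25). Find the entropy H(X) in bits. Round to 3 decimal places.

H(X) = −Σ p·log₂ p.
  −(0.25)·log₂(0.25) = 0.5000
  −(0.25)·log₂(0.25) = 0.5000
  −(0.25)·log₂(0.25) = 0.5000
  −(0.25)·log₂(0.25) = 0.5000
Sum: 0.5000 + 0.5000 + 0.5000 + 0.5000 = 2.000 bits.

2.000 bits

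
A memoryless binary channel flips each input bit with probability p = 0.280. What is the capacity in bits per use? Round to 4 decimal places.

Binary symmetric channel: C = 1 − h₂(ε) where h₂ is the binary entropy function.
h₂(0.280) = −0.280·log₂0.280 − 0.720·log₂0.720 = 0.8555.
C = 1 − 0.8555 = 0.1445 bits per channel use.

0.1445 bits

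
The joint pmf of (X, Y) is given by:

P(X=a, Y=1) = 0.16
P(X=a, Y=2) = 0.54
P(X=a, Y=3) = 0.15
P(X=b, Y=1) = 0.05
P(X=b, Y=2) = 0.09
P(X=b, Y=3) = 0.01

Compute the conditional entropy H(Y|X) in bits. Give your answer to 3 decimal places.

1.299 bits

Chain rule: H(Y|X) = H(X,Y) − H(X).
Marginals: p(X) = (0.8500, 0.1500), p(Y) = (0.2100, 0.6300, 0.1600).
H(X,Y) = 1.9088 bits; H(X) = 0.6098 bits.
H(Y|X) = 1.9088 − 0.6098 = 1.299 bits.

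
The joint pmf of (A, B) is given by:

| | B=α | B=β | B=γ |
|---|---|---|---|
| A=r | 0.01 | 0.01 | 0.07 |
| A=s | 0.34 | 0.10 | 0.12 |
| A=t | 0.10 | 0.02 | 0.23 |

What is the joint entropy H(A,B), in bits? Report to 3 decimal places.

H(A,B) = −Σ p(x,y)·log₂ p(x,y) over all 9 cells.
  cell (r,α): −0.01·log₂0.01 = 0.0664
  cell (r,β): −0.01·log₂0.01 = 0.0664
  cell (r,γ): −0.07·log₂0.07 = 0.2686
  cell (s,α): −0.34·log₂0.34 = 0.5292
  cell (s,β): −0.10·log₂0.10 = 0.3322
  cell (s,γ): −0.12·log₂0.12 = 0.3671
  cell (t,α): −0.10·log₂0.10 = 0.3322
  cell (t,β): −0.02·log₂0.02 = 0.1129
  cell (t,γ): −0.23·log₂0.23 = 0.4877
Sum = 2.563 bits.

2.563 bits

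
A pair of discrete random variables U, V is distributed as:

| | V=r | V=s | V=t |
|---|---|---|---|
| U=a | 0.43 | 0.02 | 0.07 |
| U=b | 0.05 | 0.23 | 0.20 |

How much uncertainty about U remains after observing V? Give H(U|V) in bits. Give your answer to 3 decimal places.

0.555 bits

Chain rule: H(U|V) = H(U,V) − H(V).
Marginals: p(U) = (0.5200, 0.4800), p(V) = (0.4800, 0.2500, 0.2700).
H(U,V) = 2.0731 bits; H(V) = 1.5183 bits.
H(U|V) = 2.0731 − 1.5183 = 0.555 bits.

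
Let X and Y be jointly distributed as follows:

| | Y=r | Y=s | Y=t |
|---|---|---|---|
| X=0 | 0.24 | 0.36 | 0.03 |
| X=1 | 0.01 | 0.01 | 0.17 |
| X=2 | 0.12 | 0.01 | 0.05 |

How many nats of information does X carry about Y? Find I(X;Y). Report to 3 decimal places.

0.338 nats

Marginals: p(X) = (0.6300, 0.1900, 0.1800), p(Y) = (0.3700, 0.3800, 0.2500).
I(X;Y) = H(X) + H(Y) − H(X,Y).
H(X) = 0.9153, H(Y) = 1.0821, H(X,Y) = 1.6591.
I(X;Y) = 0.9153 + 1.0821 − 1.6591 = 0.338 nats.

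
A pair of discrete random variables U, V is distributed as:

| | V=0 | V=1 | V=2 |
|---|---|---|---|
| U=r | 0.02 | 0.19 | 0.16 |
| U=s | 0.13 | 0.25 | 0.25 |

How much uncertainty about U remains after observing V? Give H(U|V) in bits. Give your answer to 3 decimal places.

0.915 bits

Chain rule: H(U|V) = H(U,V) − H(V).
Marginals: p(U) = (0.3700, 0.6300), p(V) = (0.1500, 0.4400, 0.4100).
H(U,V) = 2.3738 bits; H(V) = 1.4591 bits.
H(U|V) = 2.3738 − 1.4591 = 0.915 bits.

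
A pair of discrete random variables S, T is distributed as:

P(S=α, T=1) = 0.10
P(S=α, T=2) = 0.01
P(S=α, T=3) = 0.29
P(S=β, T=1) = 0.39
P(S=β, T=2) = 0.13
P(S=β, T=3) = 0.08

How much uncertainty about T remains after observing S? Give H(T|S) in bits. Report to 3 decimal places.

1.150 bits

Marginals: p(S) = (0.4000, 0.6000), p(T) = (0.4900, 0.1400, 0.3700).
H(T|S) = Σ p(S) · H(T|S=·).
  S=α: p=0.4000, H(T|S=α) = 0.9694
  S=β: p=0.6000, H(T|S=β) = 1.2696
Weighted sum = 1.150 bits.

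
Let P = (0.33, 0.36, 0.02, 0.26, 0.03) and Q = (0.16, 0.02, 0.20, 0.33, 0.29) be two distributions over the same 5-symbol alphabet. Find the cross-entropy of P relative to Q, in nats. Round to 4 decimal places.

H(P,Q) = −Σ p·ln q.
  −0.33·ln(0.16) = 0.60475
  −0.36·ln(0.02) = 1.40833
  −0.02·ln(0.20) = 0.03219
  −0.26·ln(0.33) = 0.28825
  −0.03·ln(0.29) = 0.03714
H(P,Q) = 2.3707 nats.

2.3707 nats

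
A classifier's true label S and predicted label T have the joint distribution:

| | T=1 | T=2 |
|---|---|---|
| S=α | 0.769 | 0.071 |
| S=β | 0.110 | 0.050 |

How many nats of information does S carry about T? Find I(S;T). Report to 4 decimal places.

0.0262 nats

Marginals: p(S) = (0.8400, 0.1600), p(T) = (0.8790, 0.1210).
I(S;T) = Σ p(x,y)·ln[p(x,y)/(p(x)p(y))].
  (α,1): 0.769·ln(1.0415) = 0.03127
  (α,2): 0.071·ln(0.6985) = -0.02547
  (β,1): 0.110·ln(0.7821) = -0.02703
  (β,2): 0.050·ln(2.5826) = 0.04744
Sum = 0.0262 nats.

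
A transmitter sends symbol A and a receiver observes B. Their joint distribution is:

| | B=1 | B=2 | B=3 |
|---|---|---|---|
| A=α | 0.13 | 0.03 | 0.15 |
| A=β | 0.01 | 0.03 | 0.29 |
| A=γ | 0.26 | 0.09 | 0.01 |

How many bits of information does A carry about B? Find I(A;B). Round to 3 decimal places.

Marginals: p(A) = (0.3100, 0.3300, 0.3600), p(B) = (0.4000, 0.1500, 0.4500).
I(A;B) = H(A) + H(B) − H(A,B).
H(A) = 1.5822, H(B) = 1.4577, H(A,B) = 2.5654.
I(A;B) = 1.5822 + 1.4577 − 2.5654 = 0.475 bits.

0.475 bits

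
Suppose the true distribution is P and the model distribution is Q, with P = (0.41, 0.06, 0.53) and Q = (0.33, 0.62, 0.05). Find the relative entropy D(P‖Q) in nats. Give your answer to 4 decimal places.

1.2001 nats

D(P‖Q) = Σ p·ln(p/q).
  0.41·ln(0.41/0.33) = 0.08900
  0.06·ln(0.06/0.62) = -0.14012
  0.53·ln(0.53/0.05) = 1.25125
D(P‖Q) = 1.2001 nats.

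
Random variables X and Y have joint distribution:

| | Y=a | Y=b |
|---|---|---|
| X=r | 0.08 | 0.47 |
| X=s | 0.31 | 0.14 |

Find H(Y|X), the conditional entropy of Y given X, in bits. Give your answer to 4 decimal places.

Marginals: p(X) = (0.5500, 0.4500), p(Y) = (0.3900, 0.6100).
H(Y|X) = Σ p(X) · H(Y|X=·).
  X=r: p=0.5500, H(Y|X=r) = 0.5983
  X=s: p=0.4500, H(Y|X=s) = 0.8945
Weighted sum = 0.7316 bits.

0.7316 bits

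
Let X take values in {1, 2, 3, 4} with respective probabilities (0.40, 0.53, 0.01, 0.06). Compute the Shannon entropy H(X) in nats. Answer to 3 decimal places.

0.918 nats

H(X) = −Σ p·ln p.
  −(0.40)·ln(0.40) = 0.3665
  −(0.53)·ln(0.53) = 0.3365
  −(0.01)·ln(0.01) = 0.0461
  −(0.06)·ln(0.06) = 0.1688
Sum: 0.3665 + 0.3365 + 0.0461 + 0.1688 = 0.918 nats.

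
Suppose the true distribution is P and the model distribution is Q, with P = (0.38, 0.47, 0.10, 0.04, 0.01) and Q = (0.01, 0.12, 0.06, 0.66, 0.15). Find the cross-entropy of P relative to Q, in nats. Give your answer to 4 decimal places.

H(P,Q) = −Σ p·ln q.
  −0.38·ln(0.01) = 1.74996
  −0.47·ln(0.12) = 0.99652
  −0.10·ln(0.06) = 0.28134
  −0.04·ln(0.66) = 0.01662
  −0.01·ln(0.15) = 0.01897
H(P,Q) = 3.0634 nats.

3.0634 nats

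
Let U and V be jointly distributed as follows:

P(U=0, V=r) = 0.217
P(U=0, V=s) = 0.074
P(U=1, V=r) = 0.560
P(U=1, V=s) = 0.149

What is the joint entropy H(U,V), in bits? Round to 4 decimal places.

H(U,V) = −Σ p(x,y)·log₂ p(x,y) over all 4 cells.
  cell (0,r): −0.217·log₂0.217 = 0.47832
  cell (0,s): −0.074·log₂0.074 = 0.27797
  cell (1,r): −0.560·log₂0.560 = 0.46844
  cell (1,s): −0.149·log₂0.149 = 0.40925
Sum = 1.6340 bits.

1.6340 bits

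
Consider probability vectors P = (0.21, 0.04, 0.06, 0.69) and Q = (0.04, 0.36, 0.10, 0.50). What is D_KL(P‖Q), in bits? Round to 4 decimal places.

0.6520 bits

D(P‖Q) = Σ p·log₂(p/q).
  0.21·log₂(0.21/0.04) = 0.50239
  0.04·log₂(0.04/0.36) = -0.12680
  0.06·log₂(0.06/0.10) = -0.04422
  0.69·log₂(0.69/0.50) = 0.32062
D(P‖Q) = 0.6520 bits.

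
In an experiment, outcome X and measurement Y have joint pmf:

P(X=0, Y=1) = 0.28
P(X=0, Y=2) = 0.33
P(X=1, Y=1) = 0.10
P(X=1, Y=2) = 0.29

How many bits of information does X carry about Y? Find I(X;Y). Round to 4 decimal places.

0.0307 bits

Marginals: p(X) = (0.6100, 0.3900), p(Y) = (0.3800, 0.6200).
I(X;Y) = Σ p(x,y)·log₂[p(x,y)/(p(x)p(y))].
  (0,1): 0.28·log₂(1.2079) = 0.07631
  (0,2): 0.33·log₂(0.8726) = -0.06491
  (1,1): 0.10·log₂(0.6748) = -0.05675
  (1,2): 0.29·log₂(1.1993) = 0.07605
Sum = 0.0307 bits.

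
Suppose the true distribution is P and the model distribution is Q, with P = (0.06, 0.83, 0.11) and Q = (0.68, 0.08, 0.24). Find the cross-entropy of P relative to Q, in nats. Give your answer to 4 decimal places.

2.2765 nats

H(P,Q) = −Σ p·ln q.
  −0.06·ln(0.68) = 0.02314
  −0.83·ln(0.08) = 2.09635
  −0.11·ln(0.24) = 0.15698
H(P,Q) = 2.2765 nats.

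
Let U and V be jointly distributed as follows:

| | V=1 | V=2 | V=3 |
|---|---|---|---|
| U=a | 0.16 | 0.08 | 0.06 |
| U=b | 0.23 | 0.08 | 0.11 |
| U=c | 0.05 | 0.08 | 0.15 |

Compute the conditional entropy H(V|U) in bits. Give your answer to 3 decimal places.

Chain rule: H(V|U) = H(U,V) − H(U).
Marginals: p(U) = (0.3000, 0.4200, 0.2800), p(V) = (0.4400, 0.2400, 0.3200).
H(U,V) = 3.0057 bits; H(U) = 1.5610 bits.
H(V|U) = 3.0057 − 1.5610 = 1.445 bits.

1.445 bits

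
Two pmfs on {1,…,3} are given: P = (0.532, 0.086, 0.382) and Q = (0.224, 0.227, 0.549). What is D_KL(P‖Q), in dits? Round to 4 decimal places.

0.1034 dits

D(P‖Q) = Σ p·log₁₀(p/q).
  0.532·log₁₀(0.532/0.224) = 0.19985
  0.086·log₁₀(0.086/0.227) = -0.03625
  0.382·log₁₀(0.382/0.549) = -0.06017
D(P‖Q) = 0.1034 dits.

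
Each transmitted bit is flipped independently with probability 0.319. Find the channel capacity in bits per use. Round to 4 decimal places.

0.0967 bits

Binary symmetric channel: C = 1 − h₂(ε) where h₂ is the binary entropy function.
h₂(0.319) = −0.319·log₂0.319 − 0.681·log₂0.681 = 0.9033.
C = 1 − 0.9033 = 0.0967 bits per channel use.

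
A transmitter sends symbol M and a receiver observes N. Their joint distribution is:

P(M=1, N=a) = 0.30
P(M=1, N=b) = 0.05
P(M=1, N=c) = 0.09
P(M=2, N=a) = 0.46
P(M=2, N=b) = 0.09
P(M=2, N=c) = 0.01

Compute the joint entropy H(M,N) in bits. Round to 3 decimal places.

H(M,N) = −Σ p(x,y)·log₂ p(x,y) over all 6 cells.
  cell (1,a): −0.30·log₂0.30 = 0.5211
  cell (1,b): −0.05·log₂0.05 = 0.2161
  cell (1,c): −0.09·log₂0.09 = 0.3127
  cell (2,a): −0.46·log₂0.46 = 0.5153
  cell (2,b): −0.09·log₂0.09 = 0.3127
  cell (2,c): −0.01·log₂0.01 = 0.0664
Sum = 1.944 bits.

1.944 bits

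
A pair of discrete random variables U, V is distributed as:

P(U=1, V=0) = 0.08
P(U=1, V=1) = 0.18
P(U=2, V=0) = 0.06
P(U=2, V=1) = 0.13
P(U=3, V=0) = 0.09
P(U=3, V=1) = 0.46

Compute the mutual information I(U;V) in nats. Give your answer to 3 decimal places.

0.015 nats

Marginals: p(U) = (0.2600, 0.1900, 0.5500), p(V) = (0.2300, 0.7700).
I(U;V) = Σ p(x,y)·ln[p(x,y)/(p(x)p(y))].
  (1,0): 0.08·ln(1.3378) = 0.0233
  (1,1): 0.18·ln(0.8991) = -0.0191
  (2,0): 0.06·ln(1.3730) = 0.0190
  (2,1): 0.13·ln(0.8886) = -0.0154
  (3,0): 0.09·ln(0.7115) = -0.0306
  (3,1): 0.46·ln(1.0862) = 0.0380
Sum = 0.015 nats.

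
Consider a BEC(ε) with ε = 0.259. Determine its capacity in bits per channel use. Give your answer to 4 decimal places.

0.7410 bits

Binary erasure channel: capacity C = 1 − ε.
C = 1 − 0.259 = 0.7410 bits per channel use.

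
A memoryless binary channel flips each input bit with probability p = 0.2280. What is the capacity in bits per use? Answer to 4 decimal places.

Binary symmetric channel: C = 1 − h₂(ε) where h₂ is the binary entropy function.
h₂(0.2280) = −0.2280·log₂0.2280 − 0.7720·log₂0.7720 = 0.7745.
C = 1 − 0.7745 = 0.2255 bits per channel use.

0.2255 bits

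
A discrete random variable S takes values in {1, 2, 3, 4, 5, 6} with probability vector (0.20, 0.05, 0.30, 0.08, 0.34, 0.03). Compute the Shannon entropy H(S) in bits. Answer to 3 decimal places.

H(S) = −Σ p·log₂ p.
  −(0.20)·log₂(0.20) = 0.4644
  −(0.05)·log₂(0.05) = 0.2161
  −(0.30)·log₂(0.30) = 0.5211
  −(0.08)·log₂(0.08) = 0.2915
  −(0.34)·log₂(0.34) = 0.5292
  −(0.03)·log₂(0.03) = 0.1518
Sum: 0.4644 + 0.2161 + 0.5211 + 0.2915 + 0.5292 + 0.1518 = 2.174 bits.

2.174 bits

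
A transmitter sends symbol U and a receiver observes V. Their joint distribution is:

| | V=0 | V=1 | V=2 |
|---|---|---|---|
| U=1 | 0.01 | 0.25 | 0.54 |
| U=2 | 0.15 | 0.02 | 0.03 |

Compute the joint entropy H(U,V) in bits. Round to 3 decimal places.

H(U,V) = −Σ p(x,y)·log₂ p(x,y) over all 6 cells.
  cell (1,0): −0.01·log₂0.01 = 0.0664
  cell (1,1): −0.25·log₂0.25 = 0.5000
  cell (1,2): −0.54·log₂0.54 = 0.4800
  cell (2,0): −0.15·log₂0.15 = 0.4105
  cell (2,1): −0.02·log₂0.02 = 0.1129
  cell (2,2): −0.03·log₂0.03 = 0.1518
Sum = 1.722 bits.

1.722 bits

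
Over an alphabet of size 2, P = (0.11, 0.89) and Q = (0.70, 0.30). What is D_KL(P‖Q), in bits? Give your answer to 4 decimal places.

D(P‖Q) = Σ p·log₂(p/q).
  0.11·log₂(0.11/0.70) = -0.29368
  0.89·log₂(0.89/0.30) = 1.39627
D(P‖Q) = 1.1026 bits.

1.1026 bits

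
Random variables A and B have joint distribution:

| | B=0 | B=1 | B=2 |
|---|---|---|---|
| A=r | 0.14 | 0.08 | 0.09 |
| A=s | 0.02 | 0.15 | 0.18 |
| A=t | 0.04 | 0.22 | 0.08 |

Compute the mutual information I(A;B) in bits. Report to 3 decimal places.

0.168 bits

Marginals: p(A) = (0.3100, 0.3500, 0.3400), p(B) = (0.2000, 0.4500, 0.3500).
I(A;B) = Σ p(x,y)·log₂[p(x,y)/(p(x)p(y))].
  (r,0): 0.14·log₂(2.2581) = 0.1645
  (r,1): 0.08·log₂(0.5735) = -0.0642
  (r,2): 0.09·log₂(0.8295) = -0.0243
  (s,0): 0.02·log₂(0.2857) = -0.0361
  (s,1): 0.15·log₂(0.9524) = -0.0106
  (s,2): 0.18·log₂(1.4694) = 0.0999
  (t,0): 0.04·log₂(0.5882) = -0.0306
  (t,1): 0.22·log₂(1.4379) = 0.1153
  (t,2): 0.08·log₂(0.6723) = -0.0458
Sum = 0.168 bits.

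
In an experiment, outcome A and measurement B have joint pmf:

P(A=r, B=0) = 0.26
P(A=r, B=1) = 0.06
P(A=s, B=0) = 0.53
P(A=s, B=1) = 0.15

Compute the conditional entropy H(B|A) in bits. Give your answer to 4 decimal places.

0.7404 bits

Marginals: p(A) = (0.3200, 0.6800), p(B) = (0.7900, 0.2100).
H(B|A) = Σ p(A) · H(B|A=·).
  A=r: p=0.3200, H(B|A=r) = 0.6962
  A=s: p=0.6800, H(B|A=s) = 0.7612
Weighted sum = 0.7404 bits.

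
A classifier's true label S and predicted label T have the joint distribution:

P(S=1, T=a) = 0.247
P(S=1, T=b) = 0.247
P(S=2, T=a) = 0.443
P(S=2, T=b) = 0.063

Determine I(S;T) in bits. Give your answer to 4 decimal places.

0.1248 bits

Marginals: p(S) = (0.4940, 0.5060), p(T) = (0.6900, 0.3100).
I(S;T) = Σ p(x,y)·log₂[p(x,y)/(p(x)p(y))].
  (1,a): 0.247·log₂(0.7246) = -0.11477
  (1,b): 0.247·log₂(1.6129) = 0.17035
  (2,a): 0.443·log₂(1.2688) = 0.15217
  (2,b): 0.063·log₂(0.4016) = -0.08291
Sum = 0.1248 bits.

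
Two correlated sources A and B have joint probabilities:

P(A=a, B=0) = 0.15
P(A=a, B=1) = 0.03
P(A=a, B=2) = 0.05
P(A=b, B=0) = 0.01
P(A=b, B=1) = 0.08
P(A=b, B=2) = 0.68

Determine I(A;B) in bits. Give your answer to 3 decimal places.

Marginals: p(A) = (0.2300, 0.7700), p(B) = (0.1600, 0.1100, 0.7300).
I(A;B) = Σ p(x,y)·log₂[p(x,y)/(p(x)p(y))].
  (a,0): 0.15·log₂(4.0761) = 0.3041
  (a,1): 0.03·log₂(1.1858) = 0.0074
  (a,2): 0.05·log₂(0.2978) = -0.0874
  (b,0): 0.01·log₂(0.0812) = -0.0362
  (b,1): 0.08·log₂(0.9445) = -0.0066
  (b,2): 0.68·log₂(1.2097) = 0.1868
Sum = 0.368 bits.

0.368 bits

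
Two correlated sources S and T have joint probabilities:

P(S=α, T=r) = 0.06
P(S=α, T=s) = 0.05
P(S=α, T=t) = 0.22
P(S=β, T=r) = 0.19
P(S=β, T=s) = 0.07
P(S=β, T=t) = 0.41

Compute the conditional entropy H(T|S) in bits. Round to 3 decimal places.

Marginals: p(S) = (0.3300, 0.6700), p(T) = (0.2500, 0.1200, 0.6300).
H(T|S) = Σ p(S) · H(T|S=·).
  S=α: p=0.3300, H(T|S=α) = 1.2496
  S=β: p=0.6700, H(T|S=β) = 1.2896
Weighted sum = 1.276 bits.

1.276 bits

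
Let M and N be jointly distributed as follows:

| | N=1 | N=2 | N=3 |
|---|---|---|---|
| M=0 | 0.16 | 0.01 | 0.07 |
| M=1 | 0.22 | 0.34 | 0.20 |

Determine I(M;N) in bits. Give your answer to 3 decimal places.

0.133 bits

Marginals: p(M) = (0.2400, 0.7600), p(N) = (0.3800, 0.3500, 0.2700).
I(M;N) = Σ p(x,y)·log₂[p(x,y)/(p(x)p(y))].
  (0,1): 0.16·log₂(1.7544) = 0.1298
  (0,2): 0.01·log₂(0.1190) = -0.0307
  (0,3): 0.07·log₂(1.0802) = 0.0078
  (1,1): 0.22·log₂(0.7618) = -0.0864
  (1,2): 0.34·log₂(1.2782) = 0.1204
  (1,3): 0.20·log₂(0.9747) = -0.0074
Sum = 0.133 bits.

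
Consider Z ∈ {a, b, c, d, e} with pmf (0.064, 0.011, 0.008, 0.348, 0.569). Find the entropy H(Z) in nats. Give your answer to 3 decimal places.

H(Z) = −Σ p·ln p.
  −(0.064)·ln(0.064) = 0.1759
  −(0.011)·ln(0.011) = 0.0496
  −(0.008)·ln(0.008) = 0.0386
  −(0.348)·ln(0.348) = 0.3673
  −(0.569)·ln(0.569) = 0.3208
Sum: 0.1759 + 0.0496 + 0.0386 + 0.3673 + 0.3208 = 0.952 nats.

0.952 nats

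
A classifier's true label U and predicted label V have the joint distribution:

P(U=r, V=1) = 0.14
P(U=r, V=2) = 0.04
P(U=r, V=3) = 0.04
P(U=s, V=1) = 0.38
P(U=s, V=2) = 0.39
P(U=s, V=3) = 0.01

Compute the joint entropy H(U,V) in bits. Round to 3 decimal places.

1.895 bits

H(U,V) = −Σ p(x,y)·log₂ p(x,y) over all 6 cells.
  cell (r,1): −0.14·log₂0.14 = 0.3971
  cell (r,2): −0.04·log₂0.04 = 0.1858
  cell (r,3): −0.04·log₂0.04 = 0.1858
  cell (s,1): −0.38·log₂0.38 = 0.5305
  cell (s,2): −0.39·log₂0.39 = 0.5298
  cell (s,3): −0.01·log₂0.01 = 0.0664
Sum = 1.895 bits.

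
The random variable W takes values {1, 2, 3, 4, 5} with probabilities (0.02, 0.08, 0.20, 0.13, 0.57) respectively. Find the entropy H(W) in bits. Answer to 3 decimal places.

1.714 bits

H(W) = −Σ p·log₂ p.
  −(0.02)·log₂(0.02) = 0.1129
  −(0.08)·log₂(0.08) = 0.2915
  −(0.20)·log₂(0.20) = 0.4644
  −(0.13)·log₂(0.13) = 0.3826
  −(0.57)·log₂(0.57) = 0.4623
Sum: 0.1129 + 0.2915 + 0.4644 + 0.3826 + 0.4623 = 1.714 bits.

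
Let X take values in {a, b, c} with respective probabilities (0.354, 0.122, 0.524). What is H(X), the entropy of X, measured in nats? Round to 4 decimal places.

0.9629 nats

H(X) = −Σ p·ln p.
  −(0.354)·ln(0.354) = 0.36761
  −(0.122)·ln(0.122) = 0.25666
  −(0.524)·ln(0.524) = 0.33864
Sum: 0.36761 + 0.25666 + 0.33864 = 0.9629 nats.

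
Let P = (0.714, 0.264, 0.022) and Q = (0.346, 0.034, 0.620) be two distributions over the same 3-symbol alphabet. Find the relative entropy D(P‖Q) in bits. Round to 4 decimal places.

1.4209 bits

D(P‖Q) = Σ p·log₂(p/q).
  0.714·log₂(0.714/0.346) = 0.74624
  0.264·log₂(0.264/0.034) = 0.78063
  0.022·log₂(0.022/0.620) = -0.10597
D(P‖Q) = 1.4209 bits.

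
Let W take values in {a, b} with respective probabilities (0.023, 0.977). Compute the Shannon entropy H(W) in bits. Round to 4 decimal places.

0.1580 bits

H(W) = −Σ p·log₂ p.
  −(0.023)·log₂(0.023) = 0.12517
  −(0.977)·log₂(0.977) = 0.03280
Sum: 0.12517 + 0.03280 = 0.1580 bits.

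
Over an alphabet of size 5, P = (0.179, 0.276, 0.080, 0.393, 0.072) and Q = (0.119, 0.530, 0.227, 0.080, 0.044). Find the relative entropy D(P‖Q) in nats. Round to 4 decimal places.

0.4706 nats

D(P‖Q) = Σ p·ln(p/q).
  0.179·ln(0.179/0.119) = 0.07308
  0.276·ln(0.276/0.530) = -0.18008
  0.080·ln(0.080/0.227) = -0.08343
  0.393·ln(0.393/0.080) = 0.62557
  0.072·ln(0.072/0.044) = 0.03546
D(P‖Q) = 0.4706 nats.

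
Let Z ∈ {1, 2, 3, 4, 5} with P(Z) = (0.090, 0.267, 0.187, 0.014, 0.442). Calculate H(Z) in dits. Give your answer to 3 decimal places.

H(Z) = −Σ p·log₁₀ p.
  −(0.090)·log₁₀(0.090) = 0.0941
  −(0.267)·log₁₀(0.267) = 0.1531
  −(0.187)·log₁₀(0.187) = 0.1362
  −(0.014)·log₁₀(0.014) = 0.0260
  −(0.442)·log₁₀(0.442) = 0.1567
Sum: 0.0941 + 0.1531 + 0.1362 + 0.0260 + 0.1567 = 0.566 dits.

0.566 dits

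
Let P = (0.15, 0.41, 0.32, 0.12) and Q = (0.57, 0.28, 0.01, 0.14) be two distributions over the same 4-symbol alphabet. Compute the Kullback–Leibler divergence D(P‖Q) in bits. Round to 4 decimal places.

1.5100 bits

D(P‖Q) = Σ p·log₂(p/q).
  0.15·log₂(0.15/0.57) = -0.28890
  0.41·log₂(0.41/0.28) = 0.22558
  0.32·log₂(0.32/0.01) = 1.60000
  0.12·log₂(0.12/0.14) = -0.02669
D(P‖Q) = 1.5100 bits.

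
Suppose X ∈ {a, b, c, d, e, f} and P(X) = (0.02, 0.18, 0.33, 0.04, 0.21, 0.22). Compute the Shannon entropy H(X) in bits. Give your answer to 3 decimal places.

2.225 bits

H(X) = −Σ p·log₂ p.
  −(0.02)·log₂(0.02) = 0.1129
  −(0.18)·log₂(0.18) = 0.4453
  −(0.33)·log₂(0.33) = 0.5278
  −(0.04)·log₂(0.04) = 0.1858
  −(0.21)·log₂(0.21) = 0.4728
  −(0.22)·log₂(0.22) = 0.4806
Sum: 0.1129 + 0.4453 + 0.5278 + 0.1858 + 0.4728 + 0.4806 = 2.225 bits.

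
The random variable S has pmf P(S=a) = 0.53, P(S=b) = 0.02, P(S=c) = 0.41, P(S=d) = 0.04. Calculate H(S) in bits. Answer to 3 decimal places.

H(S) = −Σ p·log₂ p.
  −(0.53)·log₂(0.53) = 0.4854
  −(0.02)·log₂(0.02) = 0.1129
  −(0.41)·log₂(0.41) = 0.5274
  −(0.04)·log₂(0.04) = 0.1858
Sum: 0.4854 + 0.1129 + 0.5274 + 0.1858 = 1.311 bits.

1.311 bits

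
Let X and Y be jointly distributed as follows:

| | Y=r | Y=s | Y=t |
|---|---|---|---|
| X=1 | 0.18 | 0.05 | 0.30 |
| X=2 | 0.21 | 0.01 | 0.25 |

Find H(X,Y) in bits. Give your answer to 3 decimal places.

2.222 bits

H(X,Y) = −Σ p(x,y)·log₂ p(x,y) over all 6 cells.
  cell (1,r): −0.18·log₂0.18 = 0.4453
  cell (1,s): −0.05·log₂0.05 = 0.2161
  cell (1,t): −0.30·log₂0.30 = 0.5211
  cell (2,r): −0.21·log₂0.21 = 0.4728
  cell (2,s): −0.01·log₂0.01 = 0.0664
  cell (2,t): −0.25·log₂0.25 = 0.5000
Sum = 2.222 bits.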